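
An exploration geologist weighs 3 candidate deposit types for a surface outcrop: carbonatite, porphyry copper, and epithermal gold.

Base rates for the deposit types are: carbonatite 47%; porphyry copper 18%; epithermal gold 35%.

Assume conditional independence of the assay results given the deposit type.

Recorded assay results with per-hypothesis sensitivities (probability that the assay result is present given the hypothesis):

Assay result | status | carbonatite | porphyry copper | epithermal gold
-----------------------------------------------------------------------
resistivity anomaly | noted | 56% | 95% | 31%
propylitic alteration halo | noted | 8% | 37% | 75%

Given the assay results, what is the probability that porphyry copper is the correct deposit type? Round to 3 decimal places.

By Bayes' rule with conditional independence, the unnormalized weight for each hypothesis is prior × ∏ likelihoods:
  carbonatite: 0.47 × 0.56 × 0.08 = 0.021056
  porphyry copper: 0.18 × 0.95 × 0.37 = 0.06327
  epithermal gold: 0.35 × 0.31 × 0.75 = 0.081375
Normalizing constant Z = 0.021056 + 0.06327 + 0.081375 = 0.1657.
P(porphyry copper | evidence) = 0.06327 / 0.1657 ≈ 0.382.

0.382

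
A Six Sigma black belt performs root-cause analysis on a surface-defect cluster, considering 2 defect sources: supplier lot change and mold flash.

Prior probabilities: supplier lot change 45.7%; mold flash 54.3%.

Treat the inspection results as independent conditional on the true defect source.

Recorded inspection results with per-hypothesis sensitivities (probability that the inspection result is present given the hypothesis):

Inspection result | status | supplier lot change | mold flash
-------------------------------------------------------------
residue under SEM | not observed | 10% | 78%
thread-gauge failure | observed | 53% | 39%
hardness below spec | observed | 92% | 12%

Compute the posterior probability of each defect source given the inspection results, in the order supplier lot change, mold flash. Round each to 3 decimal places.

0.973, 0.027

Multiply each prior by the joint likelihood of the inspection result pattern (using 1 − P(present | H) for each absent inspection result):
  supplier lot change: 0.457 × (1 − 0.10) × 0.53 × 0.92 = 0.20055
  mold flash: 0.543 × (1 − 0.78) × 0.39 × 0.12 = 0.0055907
Normalizing constant Z = 0.20055 + 0.0055907 = 0.20614.
P(supplier lot change | evidence) = 0.20055 / 0.20614 ≈ 0.973
P(mold flash | evidence) = 0.0055907 / 0.20614 ≈ 0.027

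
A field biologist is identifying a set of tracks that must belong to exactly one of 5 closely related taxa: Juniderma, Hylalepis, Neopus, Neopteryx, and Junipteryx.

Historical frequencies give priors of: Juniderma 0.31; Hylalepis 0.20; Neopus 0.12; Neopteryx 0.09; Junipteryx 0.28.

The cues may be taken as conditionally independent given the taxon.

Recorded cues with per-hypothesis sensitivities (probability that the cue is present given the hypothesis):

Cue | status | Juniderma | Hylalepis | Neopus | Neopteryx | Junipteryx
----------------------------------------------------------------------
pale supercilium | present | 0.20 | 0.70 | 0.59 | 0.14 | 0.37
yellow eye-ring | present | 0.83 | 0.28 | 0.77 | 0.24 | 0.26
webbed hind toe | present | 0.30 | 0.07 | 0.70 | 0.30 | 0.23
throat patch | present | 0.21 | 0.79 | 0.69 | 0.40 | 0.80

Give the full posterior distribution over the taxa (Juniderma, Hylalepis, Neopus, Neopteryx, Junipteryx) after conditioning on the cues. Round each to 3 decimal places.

By Bayes' rule with conditional independence, the unnormalized weight for each hypothesis is prior × ∏ likelihoods:
  Juniderma: 0.31 × 0.20 × 0.83 × 0.30 × 0.21 = 0.003242
  Hylalepis: 0.20 × 0.70 × 0.28 × 0.07 × 0.79 = 0.0021678
  Neopus: 0.12 × 0.59 × 0.77 × 0.70 × 0.69 = 0.026331
  Neopteryx: 0.09 × 0.14 × 0.24 × 0.30 × 0.40 = 0.00036288
  Junipteryx: 0.28 × 0.37 × 0.26 × 0.23 × 0.80 = 0.0049562
The unnormalized weights sum to 0.03706.
P(Juniderma | evidence) = 0.003242 / 0.03706 ≈ 0.087
P(Hylalepis | evidence) = 0.0021678 / 0.03706 ≈ 0.058
P(Neopus | evidence) = 0.026331 / 0.03706 ≈ 0.711
P(Neopteryx | evidence) = 0.00036288 / 0.03706 ≈ 0.010
P(Junipteryx | evidence) = 0.0049562 / 0.03706 ≈ 0.134

0.087, 0.058, 0.711, 0.010, 0.134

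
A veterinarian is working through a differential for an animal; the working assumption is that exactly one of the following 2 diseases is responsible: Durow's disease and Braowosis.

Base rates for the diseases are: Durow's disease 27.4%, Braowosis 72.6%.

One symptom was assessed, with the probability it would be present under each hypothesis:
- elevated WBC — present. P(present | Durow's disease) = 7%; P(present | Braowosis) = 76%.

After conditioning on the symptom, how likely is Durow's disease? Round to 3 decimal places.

Multiply each prior by the likelihood of the symptom:
  Durow's disease: 0.274 × 0.07 = 0.01918
  Braowosis: 0.726 × 0.76 = 0.55176
The unnormalized weights sum to 0.57094.
P(Durow's disease | evidence) = 0.01918 / 0.57094 ≈ 0.034.

0.034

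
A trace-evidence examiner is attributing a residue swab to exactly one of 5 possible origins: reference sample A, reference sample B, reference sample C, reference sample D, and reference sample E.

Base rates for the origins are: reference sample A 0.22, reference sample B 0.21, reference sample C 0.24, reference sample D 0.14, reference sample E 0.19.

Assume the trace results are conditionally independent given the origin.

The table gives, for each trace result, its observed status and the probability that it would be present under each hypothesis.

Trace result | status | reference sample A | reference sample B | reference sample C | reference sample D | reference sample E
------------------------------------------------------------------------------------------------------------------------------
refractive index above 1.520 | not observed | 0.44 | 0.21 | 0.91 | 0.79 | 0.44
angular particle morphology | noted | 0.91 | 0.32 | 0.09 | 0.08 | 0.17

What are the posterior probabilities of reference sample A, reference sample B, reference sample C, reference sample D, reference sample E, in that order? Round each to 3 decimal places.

0.598, 0.283, 0.010, 0.013, 0.096

Multiply each prior by the joint likelihood of the trace result pattern (using 1 − P(present | H) for each absent trace result):
  reference sample A: 0.22 × (1 − 0.44) × 0.91 = 0.11211
  reference sample B: 0.21 × (1 − 0.21) × 0.32 = 0.053088
  reference sample C: 0.24 × (1 − 0.91) × 0.09 = 0.001944
  reference sample D: 0.14 × (1 − 0.79) × 0.08 = 0.002352
  reference sample E: 0.19 × (1 − 0.44) × 0.17 = 0.018088
Normalizing constant Z = 0.11211 + 0.053088 + 0.001944 + 0.002352 + 0.018088 = 0.18758.
P(reference sample A | evidence) = 0.11211 / 0.18758 ≈ 0.598
P(reference sample B | evidence) = 0.053088 / 0.18758 ≈ 0.283
P(reference sample C | evidence) = 0.001944 / 0.18758 ≈ 0.010
P(reference sample D | evidence) = 0.002352 / 0.18758 ≈ 0.013
P(reference sample E | evidence) = 0.018088 / 0.18758 ≈ 0.096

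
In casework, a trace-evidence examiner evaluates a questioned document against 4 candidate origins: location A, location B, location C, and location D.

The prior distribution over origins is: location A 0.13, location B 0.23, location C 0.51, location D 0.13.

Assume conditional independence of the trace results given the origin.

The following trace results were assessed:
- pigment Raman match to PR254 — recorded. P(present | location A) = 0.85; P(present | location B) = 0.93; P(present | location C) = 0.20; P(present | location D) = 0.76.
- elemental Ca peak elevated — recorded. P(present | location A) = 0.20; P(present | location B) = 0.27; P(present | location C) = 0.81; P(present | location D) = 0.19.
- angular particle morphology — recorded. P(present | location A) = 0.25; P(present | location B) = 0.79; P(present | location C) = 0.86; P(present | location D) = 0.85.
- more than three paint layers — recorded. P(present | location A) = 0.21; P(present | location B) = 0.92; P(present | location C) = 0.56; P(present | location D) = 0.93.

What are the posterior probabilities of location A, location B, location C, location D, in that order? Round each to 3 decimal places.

0.012, 0.429, 0.407, 0.152

By Bayes' rule with conditional independence, the unnormalized weight for each hypothesis is prior × ∏ likelihoods:
  location A: 0.13 × 0.85 × 0.20 × 0.25 × 0.21 = 0.0011603
  location B: 0.23 × 0.93 × 0.27 × 0.79 × 0.92 = 0.041975
  location C: 0.51 × 0.20 × 0.81 × 0.86 × 0.56 = 0.03979
  location D: 0.13 × 0.76 × 0.19 × 0.85 × 0.93 = 0.014839
Normalizing constant Z = 0.0011603 + 0.041975 + 0.03979 + 0.014839 = 0.097764.
P(location A | evidence) = 0.0011603 / 0.097764 ≈ 0.012
P(location B | evidence) = 0.041975 / 0.097764 ≈ 0.429
P(location C | evidence) = 0.03979 / 0.097764 ≈ 0.407
P(location D | evidence) = 0.014839 / 0.097764 ≈ 0.152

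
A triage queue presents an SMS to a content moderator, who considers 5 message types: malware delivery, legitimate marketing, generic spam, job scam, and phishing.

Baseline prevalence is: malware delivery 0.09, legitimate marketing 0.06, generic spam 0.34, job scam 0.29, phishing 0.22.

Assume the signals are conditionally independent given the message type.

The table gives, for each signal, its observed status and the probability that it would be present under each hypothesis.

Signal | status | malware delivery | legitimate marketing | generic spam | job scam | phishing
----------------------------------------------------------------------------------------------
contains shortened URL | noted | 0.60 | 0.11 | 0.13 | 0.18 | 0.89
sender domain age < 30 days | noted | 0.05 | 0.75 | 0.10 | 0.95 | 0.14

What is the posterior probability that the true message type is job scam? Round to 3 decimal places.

0.557

By Bayes' rule with conditional independence, the unnormalized weight for each hypothesis is prior × ∏ likelihoods:
  malware delivery: 0.09 × 0.60 × 0.05 = 0.0027
  legitimate marketing: 0.06 × 0.11 × 0.75 = 0.00495
  generic spam: 0.34 × 0.13 × 0.10 = 0.00442
  job scam: 0.29 × 0.18 × 0.95 = 0.04959
  phishing: 0.22 × 0.89 × 0.14 = 0.027412
The unnormalized weights sum to 0.089072.
P(job scam | evidence) = 0.04959 / 0.089072 ≈ 0.557.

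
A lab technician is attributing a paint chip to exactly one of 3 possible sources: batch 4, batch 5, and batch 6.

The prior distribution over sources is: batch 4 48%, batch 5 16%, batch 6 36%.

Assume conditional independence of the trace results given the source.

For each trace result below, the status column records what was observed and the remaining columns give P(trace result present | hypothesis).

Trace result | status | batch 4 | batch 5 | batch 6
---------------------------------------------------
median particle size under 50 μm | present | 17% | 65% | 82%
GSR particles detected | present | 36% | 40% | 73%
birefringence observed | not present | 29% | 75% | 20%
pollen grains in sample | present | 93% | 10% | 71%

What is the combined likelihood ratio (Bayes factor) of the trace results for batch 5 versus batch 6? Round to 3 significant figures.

0.0191

Joint likelihood of the trace result pattern under each hypothesis (using 1 − P(present | H) for each absent trace result):
  batch 5: 0.65 × 0.40 × (1 − 0.75) × 0.10 = 0.0065
  batch 6: 0.82 × 0.73 × (1 − 0.20) × 0.71 = 0.34
Bayes factor = 0.0065 / 0.34 ≈ 0.0191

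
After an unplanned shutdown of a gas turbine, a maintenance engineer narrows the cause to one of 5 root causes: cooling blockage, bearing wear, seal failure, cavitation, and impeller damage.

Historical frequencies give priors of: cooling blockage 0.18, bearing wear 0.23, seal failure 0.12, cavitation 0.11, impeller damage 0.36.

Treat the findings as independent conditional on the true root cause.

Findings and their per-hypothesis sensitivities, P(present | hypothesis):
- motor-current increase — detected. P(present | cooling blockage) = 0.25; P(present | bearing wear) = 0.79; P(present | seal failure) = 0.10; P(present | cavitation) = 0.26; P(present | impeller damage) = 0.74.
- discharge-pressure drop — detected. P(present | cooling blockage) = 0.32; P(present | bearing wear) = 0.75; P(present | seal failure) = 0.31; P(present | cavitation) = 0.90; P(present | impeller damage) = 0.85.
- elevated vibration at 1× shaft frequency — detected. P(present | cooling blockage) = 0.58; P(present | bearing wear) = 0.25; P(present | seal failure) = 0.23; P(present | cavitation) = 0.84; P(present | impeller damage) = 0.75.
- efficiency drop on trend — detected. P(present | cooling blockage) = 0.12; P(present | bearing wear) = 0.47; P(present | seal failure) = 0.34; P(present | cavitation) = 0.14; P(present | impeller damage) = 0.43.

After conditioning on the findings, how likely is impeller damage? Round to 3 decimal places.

0.782

For each hypothesis, the unnormalized posterior weight is prior × product of the finding likelihoods:
  cooling blockage: 0.18 × 0.25 × 0.32 × 0.58 × 0.12 = 0.0010022
  bearing wear: 0.23 × 0.79 × 0.75 × 0.25 × 0.47 = 0.016012
  seal failure: 0.12 × 0.10 × 0.31 × 0.23 × 0.34 = 0.0002909
  cavitation: 0.11 × 0.26 × 0.90 × 0.84 × 0.14 = 0.003027
  impeller damage: 0.36 × 0.74 × 0.85 × 0.75 × 0.43 = 0.073027
Normalizing constant Z = 0.0010022 + 0.016012 + 0.0002909 + 0.003027 + 0.073027 = 0.093359.
P(impeller damage | evidence) = 0.073027 / 0.093359 ≈ 0.782.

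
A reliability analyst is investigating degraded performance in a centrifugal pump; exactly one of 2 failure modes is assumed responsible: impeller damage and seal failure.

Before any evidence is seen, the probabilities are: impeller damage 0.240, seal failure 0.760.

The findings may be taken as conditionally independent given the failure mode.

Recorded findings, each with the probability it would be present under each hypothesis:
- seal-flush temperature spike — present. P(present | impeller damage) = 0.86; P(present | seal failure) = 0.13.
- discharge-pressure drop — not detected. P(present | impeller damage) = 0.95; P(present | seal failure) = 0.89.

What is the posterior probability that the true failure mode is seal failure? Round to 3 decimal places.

0.513

For each hypothesis, the unnormalized posterior weight is prior × product of the finding likelihoods (using 1 − P(present | H) for each absent finding):
  impeller damage: 0.240 × 0.86 × (1 − 0.95) = 0.01032
  seal failure: 0.760 × 0.13 × (1 − 0.89) = 0.010868
The unnormalized weights sum to 0.021188.
P(seal failure | evidence) = 0.010868 / 0.021188 ≈ 0.513.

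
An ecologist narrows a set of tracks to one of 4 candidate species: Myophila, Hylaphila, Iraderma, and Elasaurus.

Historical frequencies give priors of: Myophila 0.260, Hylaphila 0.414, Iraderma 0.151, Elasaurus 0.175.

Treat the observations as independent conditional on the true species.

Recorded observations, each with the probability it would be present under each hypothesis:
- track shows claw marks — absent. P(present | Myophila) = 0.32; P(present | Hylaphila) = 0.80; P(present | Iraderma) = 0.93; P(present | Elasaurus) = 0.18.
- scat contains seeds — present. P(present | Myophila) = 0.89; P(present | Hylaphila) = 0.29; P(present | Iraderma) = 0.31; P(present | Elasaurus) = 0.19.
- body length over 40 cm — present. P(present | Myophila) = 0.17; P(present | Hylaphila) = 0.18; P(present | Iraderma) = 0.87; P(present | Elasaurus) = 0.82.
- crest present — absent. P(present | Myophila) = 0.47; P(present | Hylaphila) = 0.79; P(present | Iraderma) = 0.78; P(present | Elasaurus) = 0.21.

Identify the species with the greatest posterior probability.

Elasaurus

By Bayes' rule with conditional independence, the unnormalized weight for each hypothesis is prior × ∏ likelihoods (using 1 − P(present | H) for each absent observation):
  Myophila: 0.260 × (1 − 0.32) × 0.89 × 0.17 × (1 − 0.47) = 0.014177
  Hylaphila: 0.414 × (1 − 0.80) × 0.29 × 0.18 × (1 − 0.79) = 0.00090765
  Iraderma: 0.151 × (1 − 0.93) × 0.31 × 0.87 × (1 − 0.78) = 0.00062716
  Elasaurus: 0.175 × (1 − 0.18) × 0.19 × 0.82 × (1 − 0.21) = 0.017662
Marginal likelihood of the evidence = 0.033374.
P(Myophila | evidence) ≈ 0.014177 / 0.033374 ≈ 0.425
P(Hylaphila | evidence) ≈ 0.00090765 / 0.033374 ≈ 0.027
P(Iraderma | evidence) ≈ 0.00062716 / 0.033374 ≈ 0.019
P(Elasaurus | evidence) ≈ 0.017662 / 0.033374 ≈ 0.529
The largest is 0.529, so Elasaurus is most probable.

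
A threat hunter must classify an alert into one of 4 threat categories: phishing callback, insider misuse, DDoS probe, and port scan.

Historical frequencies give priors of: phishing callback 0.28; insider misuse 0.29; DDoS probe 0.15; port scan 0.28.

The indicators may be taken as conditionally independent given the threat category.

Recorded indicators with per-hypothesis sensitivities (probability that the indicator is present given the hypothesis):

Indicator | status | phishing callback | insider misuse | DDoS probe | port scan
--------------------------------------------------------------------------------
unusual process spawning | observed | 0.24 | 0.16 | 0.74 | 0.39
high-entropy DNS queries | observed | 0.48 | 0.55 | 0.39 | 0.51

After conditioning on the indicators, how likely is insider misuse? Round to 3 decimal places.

0.163

By Bayes' rule with conditional independence, the unnormalized weight for each hypothesis is prior × ∏ likelihoods:
  phishing callback: 0.28 × 0.24 × 0.48 = 0.032256
  insider misuse: 0.29 × 0.16 × 0.55 = 0.02552
  DDoS probe: 0.15 × 0.74 × 0.39 = 0.04329
  port scan: 0.28 × 0.39 × 0.51 = 0.055692
The unnormalized weights sum to 0.15676.
P(insider misuse | evidence) = 0.02552 / 0.15676 ≈ 0.163.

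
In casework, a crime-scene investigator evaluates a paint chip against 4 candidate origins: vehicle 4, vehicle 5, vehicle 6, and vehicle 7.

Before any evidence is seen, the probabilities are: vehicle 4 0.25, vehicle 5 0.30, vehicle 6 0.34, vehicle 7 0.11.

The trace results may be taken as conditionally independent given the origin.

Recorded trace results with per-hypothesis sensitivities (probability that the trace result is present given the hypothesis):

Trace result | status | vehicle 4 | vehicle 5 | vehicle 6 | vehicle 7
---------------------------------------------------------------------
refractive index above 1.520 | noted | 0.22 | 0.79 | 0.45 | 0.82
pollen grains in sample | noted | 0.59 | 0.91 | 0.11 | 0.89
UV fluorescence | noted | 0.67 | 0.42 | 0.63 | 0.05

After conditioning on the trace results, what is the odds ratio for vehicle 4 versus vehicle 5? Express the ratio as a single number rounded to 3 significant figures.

The normalizing constant cancels in an odds ratio, so compute prior × likelihood for the two hypotheses only:
  vehicle 4: 0.25 × 0.22 × 0.59 × 0.67 = 0.021742
  vehicle 5: 0.30 × 0.79 × 0.91 × 0.42 = 0.090581
Posterior odds = 0.021742 / 0.090581 ≈ 0.240.

0.240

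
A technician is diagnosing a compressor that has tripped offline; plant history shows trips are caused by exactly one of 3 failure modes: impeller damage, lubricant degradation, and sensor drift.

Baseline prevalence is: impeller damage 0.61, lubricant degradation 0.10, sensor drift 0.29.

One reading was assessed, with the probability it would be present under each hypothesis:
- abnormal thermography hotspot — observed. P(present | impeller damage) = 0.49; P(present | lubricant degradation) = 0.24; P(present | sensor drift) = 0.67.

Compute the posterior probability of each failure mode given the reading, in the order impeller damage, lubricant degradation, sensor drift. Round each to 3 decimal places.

0.578, 0.046, 0.376

Multiply each prior by the likelihood of the reading:
  impeller damage: 0.61 × 0.49 = 0.2989
  lubricant degradation: 0.10 × 0.24 = 0.024
  sensor drift: 0.29 × 0.67 = 0.1943
The unnormalized weights sum to 0.5172.
P(impeller damage | evidence) = 0.2989 / 0.5172 ≈ 0.578
P(lubricant degradation | evidence) = 0.024 / 0.5172 ≈ 0.046
P(sensor drift | evidence) = 0.1943 / 0.5172 ≈ 0.376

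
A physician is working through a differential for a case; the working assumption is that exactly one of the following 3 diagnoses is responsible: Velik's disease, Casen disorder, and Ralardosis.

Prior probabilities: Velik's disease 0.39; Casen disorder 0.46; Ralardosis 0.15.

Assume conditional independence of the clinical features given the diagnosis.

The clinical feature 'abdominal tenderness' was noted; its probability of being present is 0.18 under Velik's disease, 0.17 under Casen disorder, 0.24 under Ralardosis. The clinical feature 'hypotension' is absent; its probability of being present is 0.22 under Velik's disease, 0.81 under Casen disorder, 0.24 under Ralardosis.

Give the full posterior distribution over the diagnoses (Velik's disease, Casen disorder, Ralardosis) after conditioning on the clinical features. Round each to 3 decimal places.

For each hypothesis, the unnormalized posterior weight is prior × product of the clinical feature likelihoods (using 1 − P(present | H) for each absent clinical feature):
  Velik's disease: 0.39 × 0.18 × (1 − 0.22) = 0.054756
  Casen disorder: 0.46 × 0.17 × (1 − 0.81) = 0.014858
  Ralardosis: 0.15 × 0.24 × (1 − 0.24) = 0.02736
Marginal likelihood of the evidence = 0.096974.
P(Velik's disease | evidence) = 0.054756 / 0.096974 ≈ 0.565
P(Casen disorder | evidence) = 0.014858 / 0.096974 ≈ 0.153
P(Ralardosis | evidence) = 0.02736 / 0.096974 ≈ 0.282

0.565, 0.153, 0.282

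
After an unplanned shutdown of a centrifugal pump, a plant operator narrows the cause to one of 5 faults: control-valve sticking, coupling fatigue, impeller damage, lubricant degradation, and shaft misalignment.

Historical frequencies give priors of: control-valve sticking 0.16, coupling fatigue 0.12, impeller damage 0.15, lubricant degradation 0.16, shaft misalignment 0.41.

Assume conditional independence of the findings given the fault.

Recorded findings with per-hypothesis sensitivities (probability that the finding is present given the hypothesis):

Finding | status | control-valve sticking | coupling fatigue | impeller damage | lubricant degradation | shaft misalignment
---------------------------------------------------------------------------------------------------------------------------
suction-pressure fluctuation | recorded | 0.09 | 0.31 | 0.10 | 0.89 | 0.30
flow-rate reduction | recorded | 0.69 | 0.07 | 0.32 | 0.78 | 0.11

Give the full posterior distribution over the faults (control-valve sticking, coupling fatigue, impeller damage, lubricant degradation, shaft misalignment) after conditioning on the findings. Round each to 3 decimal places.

By Bayes' rule with conditional independence, the unnormalized weight for each hypothesis is prior × ∏ likelihoods:
  control-valve sticking: 0.16 × 0.09 × 0.69 = 0.009936
  coupling fatigue: 0.12 × 0.31 × 0.07 = 0.002604
  impeller damage: 0.15 × 0.10 × 0.32 = 0.0048
  lubricant degradation: 0.16 × 0.89 × 0.78 = 0.11107
  shaft misalignment: 0.41 × 0.30 × 0.11 = 0.01353
Marginal likelihood of the evidence = 0.14194.
P(control-valve sticking | evidence) = 0.009936 / 0.14194 ≈ 0.070
P(coupling fatigue | evidence) = 0.002604 / 0.14194 ≈ 0.018
P(impeller damage | evidence) = 0.0048 / 0.14194 ≈ 0.034
P(lubricant degradation | evidence) = 0.11107 / 0.14194 ≈ 0.783
P(shaft misalignment | evidence) = 0.01353 / 0.14194 ≈ 0.095

0.070, 0.018, 0.034, 0.783, 0.095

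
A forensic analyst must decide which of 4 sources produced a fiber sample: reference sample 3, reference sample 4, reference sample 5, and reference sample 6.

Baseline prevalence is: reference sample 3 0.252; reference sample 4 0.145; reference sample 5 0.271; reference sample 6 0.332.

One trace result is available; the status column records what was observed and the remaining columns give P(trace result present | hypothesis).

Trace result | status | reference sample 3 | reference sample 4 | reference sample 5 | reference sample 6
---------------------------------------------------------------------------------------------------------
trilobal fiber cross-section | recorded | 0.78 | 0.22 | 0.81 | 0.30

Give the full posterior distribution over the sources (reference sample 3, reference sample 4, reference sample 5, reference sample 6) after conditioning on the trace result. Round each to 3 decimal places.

0.359, 0.058, 0.401, 0.182

By Bayes' rule, the unnormalized weight for each hypothesis is prior × likelihood:
  reference sample 3: 0.252 × 0.78 = 0.19656
  reference sample 4: 0.145 × 0.22 = 0.0319
  reference sample 5: 0.271 × 0.81 = 0.21951
  reference sample 6: 0.332 × 0.30 = 0.0996
Marginal likelihood of the evidence = 0.54757.
P(reference sample 3 | evidence) = 0.19656 / 0.54757 ≈ 0.359
P(reference sample 4 | evidence) = 0.0319 / 0.54757 ≈ 0.058
P(reference sample 5 | evidence) = 0.21951 / 0.54757 ≈ 0.401
P(reference sample 6 | evidence) = 0.0996 / 0.54757 ≈ 0.182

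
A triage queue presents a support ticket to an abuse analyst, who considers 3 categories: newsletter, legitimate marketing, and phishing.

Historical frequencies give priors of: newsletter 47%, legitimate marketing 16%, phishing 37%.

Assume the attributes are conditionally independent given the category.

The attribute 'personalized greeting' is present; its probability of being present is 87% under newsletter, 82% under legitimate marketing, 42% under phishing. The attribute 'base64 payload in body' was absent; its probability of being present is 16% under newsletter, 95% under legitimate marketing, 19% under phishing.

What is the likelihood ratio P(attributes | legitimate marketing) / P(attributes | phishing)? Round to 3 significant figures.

Joint likelihood of the attribute pattern under each hypothesis (using 1 − P(present | H) for each absent attribute):
  legitimate marketing: 0.82 × (1 − 0.95) = 0.041
  phishing: 0.42 × (1 − 0.19) = 0.3402
Bayes factor = 0.041 / 0.3402 ≈ 0.121

0.121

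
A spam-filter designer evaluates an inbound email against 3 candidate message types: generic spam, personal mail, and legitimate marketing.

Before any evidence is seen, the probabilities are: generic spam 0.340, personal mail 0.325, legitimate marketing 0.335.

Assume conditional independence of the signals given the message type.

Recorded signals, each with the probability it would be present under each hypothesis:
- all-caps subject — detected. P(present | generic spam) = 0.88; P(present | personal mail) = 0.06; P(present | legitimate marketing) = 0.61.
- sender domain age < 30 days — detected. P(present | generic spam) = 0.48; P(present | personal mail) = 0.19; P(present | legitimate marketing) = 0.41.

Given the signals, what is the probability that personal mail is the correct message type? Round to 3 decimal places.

Multiply each prior by the joint likelihood of the signal pattern:
  generic spam: 0.340 × 0.88 × 0.48 = 0.14362
  personal mail: 0.325 × 0.06 × 0.19 = 0.003705
  legitimate marketing: 0.335 × 0.61 × 0.41 = 0.083783
The unnormalized weights sum to 0.2311.
P(personal mail | evidence) = 0.003705 / 0.2311 ≈ 0.016.

0.016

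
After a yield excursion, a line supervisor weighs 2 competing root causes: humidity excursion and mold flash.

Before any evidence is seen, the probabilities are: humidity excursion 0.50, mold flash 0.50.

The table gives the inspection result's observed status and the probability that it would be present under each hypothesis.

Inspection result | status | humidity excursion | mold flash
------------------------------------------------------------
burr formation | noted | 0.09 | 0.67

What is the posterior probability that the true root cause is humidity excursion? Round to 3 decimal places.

For each hypothesis, the unnormalized posterior weight is prior × likelihood:
  humidity excursion: 0.50 × 0.09 = 0.045
  mold flash: 0.50 × 0.67 = 0.335
Normalizing constant Z = 0.045 + 0.335 = 0.38.
P(humidity excursion | evidence) = 0.045 / 0.38 ≈ 0.118.

0.118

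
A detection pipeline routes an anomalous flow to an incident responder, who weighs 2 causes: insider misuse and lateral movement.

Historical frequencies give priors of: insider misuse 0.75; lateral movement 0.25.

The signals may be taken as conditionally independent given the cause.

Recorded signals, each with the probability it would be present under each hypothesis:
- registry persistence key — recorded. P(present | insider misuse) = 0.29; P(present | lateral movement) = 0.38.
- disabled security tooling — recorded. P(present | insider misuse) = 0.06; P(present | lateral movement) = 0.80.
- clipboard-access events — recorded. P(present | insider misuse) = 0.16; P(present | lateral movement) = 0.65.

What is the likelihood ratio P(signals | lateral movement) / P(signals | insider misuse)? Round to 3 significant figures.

71.0

Take the product of per-signal likelihoods under each hypothesis, then divide.
  lateral movement: 0.38 × 0.80 × 0.65 = 0.1976
  insider misuse: 0.29 × 0.06 × 0.16 = 0.002784
Bayes factor = 0.1976 / 0.002784 ≈ 71.0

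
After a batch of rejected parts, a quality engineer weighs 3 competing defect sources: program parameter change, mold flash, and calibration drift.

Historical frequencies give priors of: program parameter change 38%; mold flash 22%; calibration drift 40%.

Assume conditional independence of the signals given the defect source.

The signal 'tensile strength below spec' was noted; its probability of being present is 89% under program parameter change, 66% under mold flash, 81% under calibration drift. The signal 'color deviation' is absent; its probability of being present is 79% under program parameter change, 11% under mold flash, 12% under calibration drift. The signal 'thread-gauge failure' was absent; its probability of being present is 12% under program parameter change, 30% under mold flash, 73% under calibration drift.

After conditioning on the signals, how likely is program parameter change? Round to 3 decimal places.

0.272

For each hypothesis, the unnormalized posterior weight is prior × product of the signal likelihoods (using 1 − P(present | H) for each absent signal):
  program parameter change: 0.38 × 0.89 × (1 − 0.79) × (1 − 0.12) = 0.062499
  mold flash: 0.22 × 0.66 × (1 − 0.11) × (1 − 0.30) = 0.09046
  calibration drift: 0.40 × 0.81 × (1 − 0.12) × (1 − 0.73) = 0.076982
The unnormalized weights sum to 0.22994.
P(program parameter change | evidence) = 0.062499 / 0.22994 ≈ 0.272.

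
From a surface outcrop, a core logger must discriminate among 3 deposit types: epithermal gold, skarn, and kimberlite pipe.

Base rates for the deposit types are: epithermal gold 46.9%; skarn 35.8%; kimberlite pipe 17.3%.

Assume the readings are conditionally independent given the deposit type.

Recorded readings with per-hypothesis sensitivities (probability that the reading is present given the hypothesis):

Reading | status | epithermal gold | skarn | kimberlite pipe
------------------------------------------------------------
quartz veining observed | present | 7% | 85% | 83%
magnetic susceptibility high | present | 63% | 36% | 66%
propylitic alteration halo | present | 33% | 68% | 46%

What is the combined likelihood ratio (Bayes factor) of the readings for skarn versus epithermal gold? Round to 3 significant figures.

Take the product of per-reading likelihoods under each hypothesis, then divide.
  skarn: 0.85 × 0.36 × 0.68 = 0.20808
  epithermal gold: 0.07 × 0.63 × 0.33 = 0.014553
Bayes factor = 0.20808 / 0.014553 ≈ 14.3

14.3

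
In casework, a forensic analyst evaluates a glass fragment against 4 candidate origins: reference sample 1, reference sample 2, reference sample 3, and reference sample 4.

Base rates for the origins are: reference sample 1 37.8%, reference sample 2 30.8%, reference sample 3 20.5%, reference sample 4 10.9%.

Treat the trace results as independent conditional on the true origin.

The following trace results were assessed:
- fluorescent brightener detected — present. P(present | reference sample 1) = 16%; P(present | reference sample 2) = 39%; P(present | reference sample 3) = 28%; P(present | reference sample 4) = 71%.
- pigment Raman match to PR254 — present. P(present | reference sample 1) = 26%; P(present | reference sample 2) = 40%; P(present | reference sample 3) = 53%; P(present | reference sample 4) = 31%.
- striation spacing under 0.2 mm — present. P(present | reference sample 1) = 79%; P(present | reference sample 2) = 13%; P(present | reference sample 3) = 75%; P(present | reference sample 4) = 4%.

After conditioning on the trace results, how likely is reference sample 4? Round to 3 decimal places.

0.023

Multiply each prior by the joint likelihood of the trace result pattern:
  reference sample 1: 0.378 × 0.16 × 0.26 × 0.79 = 0.012423
  reference sample 2: 0.308 × 0.39 × 0.40 × 0.13 = 0.0062462
  reference sample 3: 0.205 × 0.28 × 0.53 × 0.75 = 0.022816
  reference sample 4: 0.109 × 0.71 × 0.31 × 0.04 = 0.00095964
The unnormalized weights sum to 0.042445.
P(reference sample 4 | evidence) = 0.00095964 / 0.042445 ≈ 0.023.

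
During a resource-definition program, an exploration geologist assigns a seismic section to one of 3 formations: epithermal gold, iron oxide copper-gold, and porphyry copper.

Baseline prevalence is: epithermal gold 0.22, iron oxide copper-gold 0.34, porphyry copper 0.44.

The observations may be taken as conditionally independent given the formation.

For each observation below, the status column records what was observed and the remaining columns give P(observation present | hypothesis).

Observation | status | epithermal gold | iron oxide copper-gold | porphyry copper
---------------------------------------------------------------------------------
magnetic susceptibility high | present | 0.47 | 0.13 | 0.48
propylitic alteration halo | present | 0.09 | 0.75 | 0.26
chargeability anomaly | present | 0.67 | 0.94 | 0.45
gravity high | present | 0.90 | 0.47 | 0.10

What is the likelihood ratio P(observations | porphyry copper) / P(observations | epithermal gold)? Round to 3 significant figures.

Take the product of per-observation likelihoods under each hypothesis, then divide.
  porphyry copper: 0.48 × 0.26 × 0.45 × 0.10 = 0.005616
  epithermal gold: 0.47 × 0.09 × 0.67 × 0.90 = 0.025507
Bayes factor = 0.005616 / 0.025507 ≈ 0.220

0.220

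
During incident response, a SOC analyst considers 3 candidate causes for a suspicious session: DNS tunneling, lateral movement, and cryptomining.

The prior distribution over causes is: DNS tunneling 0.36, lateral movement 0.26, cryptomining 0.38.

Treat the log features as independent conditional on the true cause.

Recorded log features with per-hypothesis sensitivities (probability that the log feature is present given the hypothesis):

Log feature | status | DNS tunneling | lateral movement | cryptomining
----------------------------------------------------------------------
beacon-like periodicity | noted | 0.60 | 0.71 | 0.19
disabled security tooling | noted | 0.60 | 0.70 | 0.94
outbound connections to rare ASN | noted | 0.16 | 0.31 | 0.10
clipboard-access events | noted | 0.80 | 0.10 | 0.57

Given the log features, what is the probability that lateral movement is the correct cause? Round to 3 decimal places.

0.164

By Bayes' rule with conditional independence, the unnormalized weight for each hypothesis is prior × ∏ likelihoods:
  DNS tunneling: 0.36 × 0.60 × 0.60 × 0.16 × 0.80 = 0.016589
  lateral movement: 0.26 × 0.71 × 0.70 × 0.31 × 0.10 = 0.0040058
  cryptomining: 0.38 × 0.19 × 0.94 × 0.10 × 0.57 = 0.0038685
The unnormalized weights sum to 0.024463.
P(lateral movement | evidence) = 0.0040058 / 0.024463 ≈ 0.164.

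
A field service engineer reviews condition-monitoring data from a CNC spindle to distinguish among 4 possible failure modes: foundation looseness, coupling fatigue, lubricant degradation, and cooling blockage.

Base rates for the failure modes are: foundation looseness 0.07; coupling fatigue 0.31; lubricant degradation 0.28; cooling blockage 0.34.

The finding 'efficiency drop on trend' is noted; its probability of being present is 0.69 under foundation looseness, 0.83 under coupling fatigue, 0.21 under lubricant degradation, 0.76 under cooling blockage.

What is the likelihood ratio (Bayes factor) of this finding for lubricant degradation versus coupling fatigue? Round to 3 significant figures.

Likelihood of this finding under each hypothesis:
  lubricant degradation: 0.21
  coupling fatigue: 0.83
Bayes factor = 0.21 / 0.83 ≈ 0.253

0.253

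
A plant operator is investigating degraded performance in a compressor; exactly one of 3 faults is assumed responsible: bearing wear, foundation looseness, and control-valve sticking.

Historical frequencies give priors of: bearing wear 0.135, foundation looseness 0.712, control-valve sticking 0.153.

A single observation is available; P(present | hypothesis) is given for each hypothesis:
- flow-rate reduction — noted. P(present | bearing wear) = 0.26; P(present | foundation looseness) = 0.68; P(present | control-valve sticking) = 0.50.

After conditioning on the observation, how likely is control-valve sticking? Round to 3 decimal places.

Multiply each prior by the likelihood of the observation:
  bearing wear: 0.135 × 0.26 = 0.0351
  foundation looseness: 0.712 × 0.68 = 0.48416
  control-valve sticking: 0.153 × 0.50 = 0.0765
Marginal likelihood of the evidence = 0.59576.
P(control-valve sticking | evidence) = 0.0765 / 0.59576 ≈ 0.128.

0.128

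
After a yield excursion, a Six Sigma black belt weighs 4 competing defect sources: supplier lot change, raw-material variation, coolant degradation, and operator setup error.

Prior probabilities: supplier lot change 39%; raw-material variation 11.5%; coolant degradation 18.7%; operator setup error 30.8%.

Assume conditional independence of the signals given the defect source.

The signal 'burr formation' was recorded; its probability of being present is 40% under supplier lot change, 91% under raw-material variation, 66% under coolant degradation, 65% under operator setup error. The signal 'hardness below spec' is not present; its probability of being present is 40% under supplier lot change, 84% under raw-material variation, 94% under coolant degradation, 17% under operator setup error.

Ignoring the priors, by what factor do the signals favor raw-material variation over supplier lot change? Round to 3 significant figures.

0.607

Take the product of per-signal likelihoods under each hypothesis (using 1 − P(present | H) for each absent signal), then divide.
  raw-material variation: 0.91 × (1 − 0.84) = 0.1456
  supplier lot change: 0.40 × (1 − 0.40) = 0.24
Bayes factor = 0.1456 / 0.24 ≈ 0.607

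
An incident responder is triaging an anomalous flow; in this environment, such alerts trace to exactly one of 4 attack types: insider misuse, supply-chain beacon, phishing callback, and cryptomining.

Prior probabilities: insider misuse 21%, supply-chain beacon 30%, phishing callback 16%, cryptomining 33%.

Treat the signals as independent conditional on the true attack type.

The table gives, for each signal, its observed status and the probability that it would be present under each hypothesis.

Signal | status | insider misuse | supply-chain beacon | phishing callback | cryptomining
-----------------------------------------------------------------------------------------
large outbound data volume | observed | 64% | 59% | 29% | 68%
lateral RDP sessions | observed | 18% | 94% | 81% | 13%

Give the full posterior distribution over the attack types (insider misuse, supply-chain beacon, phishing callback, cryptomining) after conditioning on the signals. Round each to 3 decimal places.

0.094, 0.647, 0.146, 0.113

For each hypothesis, the unnormalized posterior weight is prior × product of the signal likelihoods:
  insider misuse: 0.21 × 0.64 × 0.18 = 0.024192
  supply-chain beacon: 0.30 × 0.59 × 0.94 = 0.16638
  phishing callback: 0.16 × 0.29 × 0.81 = 0.037584
  cryptomining: 0.33 × 0.68 × 0.13 = 0.029172
Normalizing constant Z = 0.024192 + 0.16638 + 0.037584 + 0.029172 = 0.25733.
P(insider misuse | evidence) = 0.024192 / 0.25733 ≈ 0.094
P(supply-chain beacon | evidence) = 0.16638 / 0.25733 ≈ 0.647
P(phishing callback | evidence) = 0.037584 / 0.25733 ≈ 0.146
P(cryptomining | evidence) = 0.029172 / 0.25733 ≈ 0.113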